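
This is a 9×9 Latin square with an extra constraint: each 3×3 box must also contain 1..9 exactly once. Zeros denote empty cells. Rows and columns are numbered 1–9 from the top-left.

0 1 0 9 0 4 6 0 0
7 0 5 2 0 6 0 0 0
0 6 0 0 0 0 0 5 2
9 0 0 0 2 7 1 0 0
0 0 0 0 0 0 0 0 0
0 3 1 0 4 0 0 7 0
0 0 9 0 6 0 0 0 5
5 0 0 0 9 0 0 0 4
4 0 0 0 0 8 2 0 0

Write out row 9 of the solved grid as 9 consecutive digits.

r9c2 = 7: row 9 has {2,4,8}; col 2 has {1,3,6}; box has {4,5,9} → only 7 remains.
r1c5 = 5: in row 1, 5 can only go here (every other open cell in that row sees a 5).
r1c9 = 7: in row 1, 7 can only go here (every other open cell in that row sees a 7).
r3c7 = 9: in row 3, 9 can only go here (every other open cell in that row sees a 9).
r2c2 = 9: in row 2, 9 can only go here (every other open cell in that row sees a 9).
r3c3 = 4: in row 3, 4 can only go here (every other open cell in that row sees a 4).
r5c3 = 7: in row 5, 7 can only go here (every other open cell in that row sees a 7).
r6c1 = 2: in row 6, 2 can only go here (every other open cell in that row sees a 2).
r1c3 = 2: in row 1, 2 can only go here (every other open cell in that row sees a 2).
r5c8 = 2: in row 5, 2 can only go here (every other open cell in that row sees a 2).
r7c4 = 4: in row 7, 4 can only go here (every other open cell in that row sees a 4).
r7c7 = 7: in row 7, 7 can only go here (every other open cell in that row sees a 7).
r8c4 = 7: in row 8, 7 can only go here (every other open cell in that row sees a 7).
r3c5 = 7: in row 3, 7 can only go here (every other open cell in that row sees a 7).
r9c4 = 5: in row 9, 5 can only go here (every other open cell in that row sees a 5).
r4c2 = 5: in row 4, 5 can only go here (every other open cell in that row sees a 5).
r4c8 = 4: in row 4, 4 can only go here (every other open cell in that row sees a 4).
r2c7 = 4: in row 2, 4 can only go here (every other open cell in that row sees a 4).
r5c2 = 4: in row 5, 4 can only go here (every other open cell in that row sees a 4).
r7c1 = 1: in column 1, 1 can only go here (every other open cell in that column sees a 1).
r5c1 = 6: in column 1, 6 can only go here (every other open cell in that column sees a 6).
r4c3 = 8: row 4 has {1,2,4,5,7,9}; col 3 has {1,2,4,5,7,9}; box has {1,2,3,4,5,6,7,9} → only 8 remains.
r9c8 = 9: in column 8, 9 can only go here (every other open cell in that column sees a 9).
r8c8 = 6: in column 8, 6 can only go here (every other open cell in that column sees a 6).
r8c3 = 3: row 8 has {4,5,6,7,9}; col 3 has {1,2,4,5,7,8,9}; box has {1,4,5,7,9} → only 3 remains.
r8c7 = 8: row 8 has {3,4,5,6,7,9}; col 7 has {1,2,4,6,7,9}; box has {2,4,5,6,7,9} → only 8 remains.
r9c3 = 6: row 9 has {2,4,5,7,8,9}; col 3 has {1,2,3,4,5,7,8,9}; box has {1,3,4,5,7,9} → only 6 remains.
r6c7 = 5: row 6 has {1,2,3,4,7}; col 7 has {1,2,4,6,7,8,9}; box has {1,2,4,7} → only 5 remains.
r7c8 = 3: row 7 has {1,4,5,6,7,9}; col 8 has {2,4,5,6,7,9}; box has {2,4,5,6,7,8,9} → only 3 remains.
r8c2 = 2: row 8 has {3,4,5,6,7,8,9}; col 2 has {1,3,4,5,6,7,9}; box has {1,3,4,5,6,7,9} → only 2 remains.
r8c6 = 1: row 8 has {2,3,4,5,6,7,8,9}; col 6 has {4,6,7,8}; box has {4,5,6,7,8,9} → only 1 remains.
r9c5 = 3: row 9 has {2,4,5,6,7,8,9}; col 5 has {2,4,5,6,7,9}; box has {1,4,5,6,7,8,9} → only 3 remains.
r9c9 = 1: row 9 has {2,3,4,5,6,7,8,9}; col 9 has {2,4,5,7}; box has {2,3,4,5,6,7,8,9} → only 1 remains.

476538291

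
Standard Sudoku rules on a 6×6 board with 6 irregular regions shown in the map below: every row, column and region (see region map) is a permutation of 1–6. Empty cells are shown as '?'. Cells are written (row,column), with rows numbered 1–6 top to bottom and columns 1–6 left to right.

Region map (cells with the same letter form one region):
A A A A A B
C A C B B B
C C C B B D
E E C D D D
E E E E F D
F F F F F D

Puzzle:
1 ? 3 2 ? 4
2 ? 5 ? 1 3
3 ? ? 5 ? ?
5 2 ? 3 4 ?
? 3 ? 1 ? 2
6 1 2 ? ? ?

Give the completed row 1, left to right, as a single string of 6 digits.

(2,4) = 6: row 2 has {1,2,3,5}; col 4 has {1,2,3,5}; region has {1,3,4,5} → only 6 remains.
(3,5) = 2: row 3 has {3,5}; col 5 has {1,4}; region has {1,3,4,5,6} → only 2 remains.
(5,1) = 4: row 5 has {1,2,3}; col 1 has {1,2,3,5,6}; region has {1,2,3,5} → only 4 remains.
(5,3) = 6: row 5 has {1,2,3,4}; col 3 has {2,3,5}; region has {1,2,3,4,5} → only 6 remains.
(5,5) = 5: row 5 has {1,2,3,4,6}; col 5 has {1,2,4}; region has {1,2,6} → only 5 remains.
(6,4) = 4: row 6 has {1,2,6}; col 4 has {1,2,3,5,6}; region has {1,2,5,6} → only 4 remains.
(6,5) = 3: row 6 has {1,2,4,6}; col 5 has {1,2,4,5}; region has {1,2,4,5,6} → only 3 remains.
(6,6) = 5: row 6 has {1,2,3,4,6}; col 6 has {2,3,4}; region has {2,3,4} → only 5 remains.
(1,5) = 6: row 1 has {1,2,3,4}; col 5 has {1,2,3,4,5}; region has {1,2,3} → only 6 remains.
(2,2) = 4: row 2 has {1,2,3,5,6}; col 2 has {1,2,3}; region has {1,2,3,6} → only 4 remains.
(3,2) = 6: row 3 has {2,3,5}; col 2 has {1,2,3,4}; region has {2,3,5} → only 6 remains.
(3,6) = 1: row 3 has {2,3,5,6}; col 6 has {2,3,4,5}; region has {2,3,4,5} → only 1 remains.
(4,3) = 1: row 4 has {2,3,4,5}; col 3 has {2,3,5,6}; region has {2,3,5,6} → only 1 remains.
(4,6) = 6: row 4 has {1,2,3,4,5}; col 6 has {1,2,3,4,5}; region has {1,2,3,4,5} → only 6 remains.
(1,2) = 5: row 1 has {1,2,3,4,6}; col 2 has {1,2,3,4,6}; region has {1,2,3,4,6} → only 5 remains.

153264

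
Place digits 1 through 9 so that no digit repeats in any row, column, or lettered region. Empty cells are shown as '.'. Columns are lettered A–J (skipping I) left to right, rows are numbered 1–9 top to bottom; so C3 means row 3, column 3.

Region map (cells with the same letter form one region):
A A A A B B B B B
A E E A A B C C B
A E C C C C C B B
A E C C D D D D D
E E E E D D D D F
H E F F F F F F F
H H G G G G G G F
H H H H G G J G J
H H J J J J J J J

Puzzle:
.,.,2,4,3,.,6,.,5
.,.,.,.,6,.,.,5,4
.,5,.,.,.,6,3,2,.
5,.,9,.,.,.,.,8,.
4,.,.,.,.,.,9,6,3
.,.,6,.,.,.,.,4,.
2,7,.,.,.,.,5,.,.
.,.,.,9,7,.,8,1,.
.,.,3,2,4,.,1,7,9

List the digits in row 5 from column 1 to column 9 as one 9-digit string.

421857963

H1 = 9 (sole candidate).
H7 = 3 (sole candidate).
J8 = 6 (sole candidate).
F9 = 5 (sole candidate).
A8 = 3 (sole candidate).
B8 = 4 (sole candidate).
C8 = 5 (sole candidate).
F8 = 2 (sole candidate).
C3 = 4 (hidden single in row 3).
A3 = 9 (hidden single in row 3).
C7 = 8 (sole candidate).
D7 = 6 (sole candidate).
E7 = 9 (sole candidate).
F7 = 4 (sole candidate).
J7 = 1 (sole candidate).
B2 = 9 (hidden single in row 2).
G2 = 2 (hidden single in row 2).
D2 = 3 (hidden single in row 2).
G6 = 7 (sole candidate).
G4 = 4 (sole candidate).
B4 = 6 (hidden single in row 4).
B9 = 8 (sole candidate).
B1 = 1 (sole candidate).
B5 = 2: row 5 has {3,4,6,9}; col 2 has {1,4,5,6,7,8,9}; region has {4,5,6,9} → only 2 remains.
A6 = 1 (sole candidate).
B6 = 3 (sole candidate).
A9 = 6 (sole candidate).
F4 = 3 (hidden single in row 4).
D5 = 8: in row 5, 8 can only go here (every other open cell in that row sees an 8).
E5 = 5: in row 5, 5 can only go here (every other open cell in that row sees a 5).
D6 = 5 (sole candidate).
F6 = 9 (hidden single in row 6).
F2 = 1 (hidden single in region B).
C2 = 7 (sole candidate).
C5 = 1: row 5 has {2,3,4,5,6,8,9}; col 3 has {2,3,4,5,6,7,8,9}; region has {2,3,4,5,6,7,8,9} → only 1 remains.
F5 = 7: row 5 has {1,2,3,4,5,6,8,9}; col 6 has {1,2,3,4,5,6,9}; region has {3,4,5,6,8,9} → only 7 remains.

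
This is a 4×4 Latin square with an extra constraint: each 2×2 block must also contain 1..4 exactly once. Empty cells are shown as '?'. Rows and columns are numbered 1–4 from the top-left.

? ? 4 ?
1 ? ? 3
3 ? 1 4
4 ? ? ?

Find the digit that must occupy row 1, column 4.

row 1, column 1 = 2: row 1 has {4}; col 1 has {1,3,4}; box has {1} → only 2 remains.
row 1, column 2 = 3: row 1 has {2,4}; col 2 has {}; box has {1,2} → only 3 remains.
row 1, column 4 = 1: row 1 has {2,3,4}; col 4 has {3,4}; box has {3,4} → only 1 remains.

1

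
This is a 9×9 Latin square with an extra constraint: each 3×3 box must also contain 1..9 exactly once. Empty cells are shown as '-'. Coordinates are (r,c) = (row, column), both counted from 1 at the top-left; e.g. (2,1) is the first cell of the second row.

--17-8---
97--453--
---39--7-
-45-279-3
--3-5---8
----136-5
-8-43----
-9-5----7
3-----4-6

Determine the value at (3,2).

6

(1,5) = 6 (sole candidate).
(4,8) = 1 (sole candidate).
(6,2) = 2 (sole candidate).
(6,8) = 4 (sole candidate).
(8,5) = 8 (sole candidate).
(9,5) = 7 (sole candidate).
(5,8) = 2 (sole candidate).
(8,8) = 3 (sole candidate).
(9,3) = 2 (sole candidate).
(5,7) = 7 (sole candidate).
(1,2) = 3 (hidden single in row 1).
(5,6) = 4 (hidden single in row 5).
(5,4) = 9 (hidden single in row 5).
(6,4) = 8 (sole candidate).
(9,4) = 1 (sole candidate).
(9,6) = 9 (sole candidate).
(2,4) = 2 (sole candidate).
(2,9) = 1 (sole candidate).
(3,6) = 1 (sole candidate).
(4,4) = 6 (sole candidate).
(6,1) = 7 (sole candidate).
(6,3) = 9 (sole candidate).
(9,2) = 5 (sole candidate).
(9,8) = 8 (sole candidate).
(2,8) = 6 (sole candidate).
(3,2) = 6: row 3 has {1,3,7,9}; col 2 has {2,3,4,5,7,8,9}; box has {1,3,7,9} → only 6 remains.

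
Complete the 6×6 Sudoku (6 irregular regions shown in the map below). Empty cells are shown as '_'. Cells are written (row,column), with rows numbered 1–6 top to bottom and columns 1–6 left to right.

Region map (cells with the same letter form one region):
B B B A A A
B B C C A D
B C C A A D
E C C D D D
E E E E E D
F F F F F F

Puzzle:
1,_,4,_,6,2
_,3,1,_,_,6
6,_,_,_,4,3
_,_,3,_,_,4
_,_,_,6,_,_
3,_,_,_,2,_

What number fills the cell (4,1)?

5

(1,2) = 5: row 1 has {1,2,4,6}; col 2 has {3}; region has {1,3,4,6} → only 5 remains.
(1,4) = 3: row 1 has {1,2,4,5,6}; col 4 has {6}; region has {2,4,6} → only 3 remains.
(2,1) = 2: row 2 has {1,3,6}; col 1 has {1,3,6}; region has {1,3,4,5,6} → only 2 remains.
(2,5) = 5: row 2 has {1,2,3,6}; col 5 has {2,4,6}; region has {2,3,4,6} → only 5 remains.
(3,2) = 2: row 3 has {3,4,6}; col 2 has {3,5}; region has {1,3} → only 2 remains.
(3,3) = 5: row 3 has {2,3,4,6}; col 3 has {1,3,4}; region has {1,2,3} → only 5 remains.
(3,4) = 1: row 3 has {2,3,4,5,6}; col 4 has {3,6}; region has {2,3,4,5,6} → only 1 remains.
(4,1) = 5: row 4 has {3,4}; col 1 has {1,2,3,6}; region has {6} → only 5 remains.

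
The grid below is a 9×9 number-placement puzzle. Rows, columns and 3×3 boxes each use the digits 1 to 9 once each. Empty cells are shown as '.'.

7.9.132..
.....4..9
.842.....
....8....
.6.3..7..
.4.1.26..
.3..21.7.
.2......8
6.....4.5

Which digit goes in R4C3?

3

R1C2 = 5: row 1 has {1,2,3,7,9}; col 2 has {2,3,4,6,8}; box has {4,7,8,9} → only 5 remains.
R2C2 = 1: row 2 has {4,9}; col 2 has {2,3,4,5,6,8}; box has {4,5,7,8,9} → only 1 remains.
R3C1 = 3: row 3 has {2,4,8}; col 1 has {6,7}; box has {1,4,5,7,8,9} → only 3 remains.
R6C9 = 3: row 6 has {1,2,4,6}; col 9 has {5,8,9}; box has {6,7} → only 3 remains.
R7C7 = 9: row 7 has {1,2,3,7}; col 7 has {2,4,6,7}; box has {4,5,7,8} → only 9 remains.
R7C9 = 6: row 7 has {1,2,3,7,9}; col 9 has {3,5,8,9}; box has {4,5,7,8,9} → only 6 remains.
R1C9 = 4: row 1 has {1,2,3,5,7,9}; col 9 has {3,5,6,8,9}; box has {2,9} → only 4 remains.
R2C1 = 2: row 2 has {1,4,9}; col 1 has {3,6,7}; box has {1,3,4,5,7,8,9} → only 2 remains.
R2C3 = 6: row 2 has {1,2,4,9}; col 3 has {4,9}; box has {1,2,3,4,5,7,8,9} → only 6 remains.
R4C3 = 3: in row 4, 3 can only go here (every other open cell in that row sees a 3).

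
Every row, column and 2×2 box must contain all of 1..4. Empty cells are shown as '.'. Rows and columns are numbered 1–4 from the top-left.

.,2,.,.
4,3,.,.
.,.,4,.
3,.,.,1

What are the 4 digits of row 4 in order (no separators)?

3421

R1C1 = 1 (sole candidate).
R1C3 = 3 (sole candidate).
R1C4 = 4 (sole candidate).
R2C4 = 2 (sole candidate).
R3C1 = 2 (sole candidate).
R3C2 = 1 (sole candidate).
R3C4 = 3 (sole candidate).
R4C2 = 4: row 4 has {1,3}; col 2 has {1,2,3}; box has {1,2,3} → only 4 remains.
R4C3 = 2: row 4 has {1,3,4}; col 3 has {3,4}; box has {1,3,4} → only 2 remains.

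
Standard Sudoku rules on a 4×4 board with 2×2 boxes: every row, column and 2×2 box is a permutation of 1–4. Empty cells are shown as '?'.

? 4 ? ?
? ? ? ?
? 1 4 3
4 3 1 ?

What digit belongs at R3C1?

R2C2 = 2: row 2 has {}; col 2 has {1,3,4}; box has {4} → only 2 remains.
R2C3 = 3: row 2 has {2}; col 3 has {1,4}; box has {} → only 3 remains.
R3C1 = 2: row 3 has {1,3,4}; col 1 has {4}; box has {1,3,4} → only 2 remains.

2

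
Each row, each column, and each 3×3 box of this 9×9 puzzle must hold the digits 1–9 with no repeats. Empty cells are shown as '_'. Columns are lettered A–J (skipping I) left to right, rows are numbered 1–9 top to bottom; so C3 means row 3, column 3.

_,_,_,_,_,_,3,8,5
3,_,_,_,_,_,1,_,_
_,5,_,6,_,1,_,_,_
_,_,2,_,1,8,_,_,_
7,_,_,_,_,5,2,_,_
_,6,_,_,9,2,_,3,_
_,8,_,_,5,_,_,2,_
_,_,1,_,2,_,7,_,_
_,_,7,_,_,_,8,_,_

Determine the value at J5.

D2 = 5 (hidden single in row 2).
E3 = 3 (hidden single in row 3).
D8 = 8 (hidden single in row 8).
C6 = 5 (hidden single in column 3).
G6 = 4 (sole candidate).
G3 = 9 (sole candidate).
D6 = 7 (sole candidate).
G7 = 6 (sole candidate).
G4 = 5 (sole candidate).
F7 = 7 (hidden single in row 7).
D1 = 2 (hidden single in column 4).
E2 = 8 (hidden single in column 5).
E1 = 7 (hidden single in column 5).
B2 = 7 (hidden single in column 2).
J2 = 2 (hidden single in row 2).
A3 = 2 (hidden single in row 3).
C3 = 8 (hidden single in row 3).
J5 = 8: in row 5, 8 can only go here (every other open cell in that row sees an 8).

8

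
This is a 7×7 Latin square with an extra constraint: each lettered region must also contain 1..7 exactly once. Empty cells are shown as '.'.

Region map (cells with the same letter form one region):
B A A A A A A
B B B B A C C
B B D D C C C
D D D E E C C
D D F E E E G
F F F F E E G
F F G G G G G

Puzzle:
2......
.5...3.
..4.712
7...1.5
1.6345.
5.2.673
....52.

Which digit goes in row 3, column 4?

row 1, column 5 = 3: row 1 has {2}; col 5 has {1,4,5,6,7}; region has {} → only 3 remains.
row 2, column 5 = 2: row 2 has {3,5}; col 5 has {1,3,4,5,6,7}; region has {3} → only 2 remains.
row 4, column 3 = 3: row 4 has {1,5,7}; col 3 has {2,4,6}; region has {1,4,7} → only 3 remains.
row 4, column 4 = 2: row 4 has {1,3,5,7}; col 4 has {3}; region has {1,3,4,5,6,7} → only 2 remains.
row 5, column 2 = 2: row 5 has {1,3,4,5,6}; col 2 has {5}; region has {1,3,4,7} → only 2 remains.
row 5, column 7 = 7: row 5 has {1,2,3,4,5,6}; col 7 has {2,3,5}; region has {2,3,5} → only 7 remains.
row 7, column 3 = 1: row 7 has {2,5}; col 3 has {2,3,4,6}; region has {2,3,5,7} → only 1 remains.
row 2, column 3 = 7: row 2 has {2,3,5}; col 3 has {1,2,3,4,6}; region has {2,5} → only 7 remains.
row 4, column 2 = 6: row 4 has {1,2,3,5,7}; col 2 has {2,5}; region has {1,2,3,4,7} → only 6 remains.
row 4, column 6 = 4: row 4 has {1,2,3,5,6,7}; col 6 has {1,2,3,5,7}; region has {1,2,3,5,7} → only 4 remains.
row 1, column 3 = 5: row 1 has {2,3}; col 3 has {1,2,3,4,6,7}; region has {2,3} → only 5 remains.
row 1, column 6 = 6: row 1 has {2,3,5}; col 6 has {1,2,3,4,5,7}; region has {2,3,5} → only 6 remains.
row 2, column 7 = 6: row 2 has {2,3,5,7}; col 7 has {2,3,5,7}; region has {1,2,3,4,5,7} → only 6 remains.
row 3, column 2 = 3: row 3 has {1,2,4,7}; col 2 has {2,5,6}; region has {2,5,7} → only 3 remains.
row 3, column 4 = 5: row 3 has {1,2,3,4,7}; col 4 has {2,3}; region has {1,2,3,4,6,7} → only 5 remains.

5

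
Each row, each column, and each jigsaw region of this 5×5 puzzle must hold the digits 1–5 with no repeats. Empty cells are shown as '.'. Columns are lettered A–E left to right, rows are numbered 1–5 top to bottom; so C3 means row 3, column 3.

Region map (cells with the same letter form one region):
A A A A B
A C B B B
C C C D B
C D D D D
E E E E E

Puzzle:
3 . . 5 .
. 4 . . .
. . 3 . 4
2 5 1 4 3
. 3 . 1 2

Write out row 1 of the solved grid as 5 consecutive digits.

E1 = 1: row 1 has {3,5}; col 5 has {2,3,4}; region has {4} → only 1 remains.
A2 = 1 (sole candidate).
E2 = 5 (sole candidate).
A3 = 5 (sole candidate).
B3 = 1 (sole candidate).
D3 = 2 (sole candidate).
A5 = 4 (sole candidate).
C5 = 5 (sole candidate).
B1 = 2: row 1 has {1,3,5}; col 2 has {1,3,4,5}; region has {1,3,5} → only 2 remains.
C1 = 4: row 1 has {1,2,3,5}; col 3 has {1,3,5}; region has {1,2,3,5} → only 4 remains.

32451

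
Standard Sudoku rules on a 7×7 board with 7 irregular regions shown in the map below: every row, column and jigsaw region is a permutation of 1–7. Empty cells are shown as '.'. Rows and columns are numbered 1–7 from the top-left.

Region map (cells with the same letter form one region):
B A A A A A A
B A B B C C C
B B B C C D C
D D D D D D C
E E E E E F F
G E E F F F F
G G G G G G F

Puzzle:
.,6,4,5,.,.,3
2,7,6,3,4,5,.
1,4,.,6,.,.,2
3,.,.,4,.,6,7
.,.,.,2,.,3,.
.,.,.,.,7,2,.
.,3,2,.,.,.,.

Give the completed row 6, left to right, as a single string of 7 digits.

6531724

r1c1 = 7: row 1 has {3,4,5,6}; col 1 has {1,2,3}; region has {1,2,3,4,6} → only 7 remains.
r1c6 = 1: row 1 has {3,4,5,6,7}; col 6 has {2,3,5,6}; region has {3,4,5,6,7} → only 1 remains.
r2c7 = 1: row 2 has {2,3,4,5,6,7}; col 7 has {2,3,7}; region has {2,4,5,6,7} → only 1 remains.
r3c3 = 5: row 3 has {1,2,4,6}; col 3 has {2,4,6}; region has {1,2,3,4,6,7} → only 5 remains.
r3c5 = 3: row 3 has {1,2,4,5,6}; col 5 has {4,7}; region has {1,2,4,5,6,7} → only 3 remains.
r3c6 = 7: row 3 has {1,2,3,4,5,6}; col 6 has {1,2,3,5,6}; region has {3,4,6} → only 7 remains.
r4c3 = 1: row 4 has {3,4,6,7}; col 3 has {2,4,5,6}; region has {3,4,6,7} → only 1 remains.
r5c3 = 7: row 5 has {2,3}; col 3 has {1,2,4,5,6}; region has {2} → only 7 remains.
r6c3 = 3: row 6 has {2,7}; col 3 has {1,2,4,5,6,7}; region has {2,7} → only 3 remains.
r6c4 = 1: row 6 has {2,3,7}; col 4 has {2,3,4,5,6}; region has {2,3,7} → only 1 remains.
r7c4 = 7: row 7 has {2,3}; col 4 has {1,2,3,4,5,6}; region has {2,3} → only 7 remains.
r7c6 = 4: row 7 has {2,3,7}; col 6 has {1,2,3,5,6,7}; region has {2,3,7} → only 4 remains.
r1c5 = 2: row 1 has {1,3,4,5,6,7}; col 5 has {3,4,7}; region has {1,3,4,5,6,7} → only 2 remains.
r4c5 = 5: row 4 has {1,3,4,6,7}; col 5 has {2,3,4,7}; region has {1,3,4,6,7} → only 5 remains.
r6c2 = 5: row 6 has {1,2,3,7}; col 2 has {3,4,6,7}; region has {2,3,7} → only 5 remains.
r4c2 = 2: row 4 has {1,3,4,5,6,7}; col 2 has {3,4,5,6,7}; region has {1,3,4,5,6,7} → only 2 remains.
r5c2 = 1: row 5 has {2,3,7}; col 2 has {2,3,4,5,6,7}; region has {2,3,5,7} → only 1 remains.
r5c5 = 6: row 5 has {1,2,3,7}; col 5 has {2,3,4,5,7}; region has {1,2,3,5,7} → only 6 remains.
r6c1 = 6: row 6 has {1,2,3,5,7}; col 1 has {1,2,3,7}; region has {2,3,4,7} → only 6 remains.
r6c7 = 4: row 6 has {1,2,3,5,6,7}; col 7 has {1,2,3,7}; region has {1,2,3,7} → only 4 remains.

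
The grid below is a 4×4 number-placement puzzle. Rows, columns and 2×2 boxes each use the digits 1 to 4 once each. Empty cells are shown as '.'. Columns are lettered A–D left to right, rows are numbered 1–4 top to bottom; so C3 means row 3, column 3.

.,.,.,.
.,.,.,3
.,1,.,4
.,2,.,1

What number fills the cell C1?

D1 = 2: row 1 has {}; col 4 has {1,3,4}; box has {3} → only 2 remains.
B2 = 4: row 2 has {3}; col 2 has {1,2}; box has {} → only 4 remains.
C2 = 1: row 2 has {3,4}; col 3 has {}; box has {2,3} → only 1 remains.
A3 = 3: row 3 has {1,4}; col 1 has {}; box has {1,2} → only 3 remains.
C3 = 2: row 3 has {1,3,4}; col 3 has {1}; box has {1,4} → only 2 remains.
A4 = 4: row 4 has {1,2}; col 1 has {3}; box has {1,2,3} → only 4 remains.
C4 = 3: row 4 has {1,2,4}; col 3 has {1,2}; box has {1,2,4} → only 3 remains.
A1 = 1: row 1 has {2}; col 1 has {3,4}; box has {4} → only 1 remains.
B1 = 3: row 1 has {1,2}; col 2 has {1,2,4}; box has {1,4} → only 3 remains.
C1 = 4: row 1 has {1,2,3}; col 3 has {1,2,3}; box has {1,2,3} → only 4 remains.

4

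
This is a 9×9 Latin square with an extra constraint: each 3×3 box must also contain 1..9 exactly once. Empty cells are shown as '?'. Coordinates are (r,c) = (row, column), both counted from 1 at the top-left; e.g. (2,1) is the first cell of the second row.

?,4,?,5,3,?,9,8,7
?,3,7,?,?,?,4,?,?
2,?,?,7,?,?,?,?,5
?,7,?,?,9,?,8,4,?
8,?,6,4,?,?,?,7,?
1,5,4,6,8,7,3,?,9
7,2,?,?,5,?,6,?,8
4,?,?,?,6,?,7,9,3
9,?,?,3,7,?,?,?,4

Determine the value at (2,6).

9

(1,1) = 6 (sole candidate).
(1,3) = 1 (sole candidate).
(1,6) = 2 (sole candidate).
(2,1) = 5 (sole candidate).
(2,5) = 1 (sole candidate).
(3,5) = 4 (sole candidate).
(3,7) = 1 (sole candidate).
(4,1) = 3 (sole candidate).
(4,3) = 2 (sole candidate).
(4,4) = 1 (sole candidate).
(4,6) = 5 (sole candidate).
(4,9) = 6 (sole candidate).
(5,2) = 9 (sole candidate).
(5,5) = 2 (sole candidate).
(5,6) = 3 (sole candidate).
(5,7) = 5 (sole candidate).
(5,9) = 1 (sole candidate).
(6,8) = 2 (sole candidate).
(7,3) = 3 (sole candidate).
(7,4) = 9 (sole candidate).
(7,8) = 1 (sole candidate).
(9,7) = 2 (sole candidate).
(9,8) = 5 (sole candidate).
(2,4) = 8 (sole candidate).
(2,8) = 6 (sole candidate).
(2,9) = 2 (sole candidate).
(3,2) = 8 (sole candidate).
(3,3) = 9 (sole candidate).
(3,6) = 6 (sole candidate).
(3,8) = 3 (sole candidate).
(7,6) = 4 (sole candidate).
(8,2) = 1 (sole candidate).
(8,4) = 2 (sole candidate).
(8,6) = 8 (sole candidate).
(9,2) = 6 (sole candidate).
(9,3) = 8 (sole candidate).
(9,6) = 1 (sole candidate).
(2,6) = 9: row 2 has {1,2,3,4,5,6,7,8}; col 6 has {1,2,3,4,5,6,7,8}; box has {1,2,3,4,5,6,7,8} → only 9 remains.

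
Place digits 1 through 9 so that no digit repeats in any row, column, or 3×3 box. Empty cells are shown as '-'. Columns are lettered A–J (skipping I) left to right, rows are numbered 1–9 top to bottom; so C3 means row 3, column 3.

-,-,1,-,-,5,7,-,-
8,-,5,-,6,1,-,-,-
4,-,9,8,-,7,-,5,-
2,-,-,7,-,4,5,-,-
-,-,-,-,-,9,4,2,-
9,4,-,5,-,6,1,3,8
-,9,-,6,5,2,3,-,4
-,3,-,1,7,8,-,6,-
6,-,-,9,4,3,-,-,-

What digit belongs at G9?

A1 = 3: row 1 has {1,5,7}; col 1 has {2,4,6,8,9}; box has {1,4,5,8,9} → only 3 remains.
H4 = 9: row 4 has {2,4,5,7}; col 8 has {2,3,5,6}; box has {1,2,3,4,5,8} → only 9 remains.
J4 = 6: row 4 has {2,4,5,7,9}; col 9 has {4,8}; box has {1,2,3,4,5,8,9} → only 6 remains.
D5 = 3: row 5 has {2,4,9}; col 4 has {1,5,6,7,8,9}; box has {4,5,6,7,9} → only 3 remains.
J5 = 7: row 5 has {2,3,4,9}; col 9 has {4,6,8}; box has {1,2,3,4,5,6,8,9} → only 7 remains.
C6 = 7: row 6 has {1,3,4,5,6,8,9}; col 3 has {1,5,9}; box has {2,4,9} → only 7 remains.
E6 = 2: row 6 has {1,3,4,5,6,7,8,9}; col 5 has {4,5,6,7}; box has {3,4,5,6,7,9} → only 2 remains.
C7 = 8: row 7 has {2,3,4,5,6,9}; col 3 has {1,5,7,9}; box has {3,6,9} → only 8 remains.
A8 = 5: row 8 has {1,3,6,7,8}; col 1 has {2,3,4,6,8,9}; box has {3,6,8,9} → only 5 remains.
C9 = 2: row 9 has {3,4,6,9}; col 3 has {1,5,7,8,9}; box has {3,5,6,8,9} → only 2 remains.
G9 = 8: row 9 has {2,3,4,6,9}; col 7 has {1,3,4,5,7}; box has {3,4,6} → only 8 remains.

8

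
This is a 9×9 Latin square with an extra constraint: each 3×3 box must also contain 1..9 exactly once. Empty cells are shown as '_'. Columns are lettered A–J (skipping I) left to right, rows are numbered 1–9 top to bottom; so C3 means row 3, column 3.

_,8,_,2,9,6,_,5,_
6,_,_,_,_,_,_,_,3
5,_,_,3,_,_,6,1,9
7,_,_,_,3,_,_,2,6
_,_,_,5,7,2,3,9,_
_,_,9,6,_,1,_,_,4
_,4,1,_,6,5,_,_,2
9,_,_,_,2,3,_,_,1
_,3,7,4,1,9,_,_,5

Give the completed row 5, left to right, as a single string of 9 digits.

J1 = 7: row 1 has {2,5,6,8,9}; col 9 has {1,2,3,4,5,6,9}; box has {1,3,5,6,9} → only 7 remains.
J5 = 8: row 5 has {2,3,5,7,9}; col 9 has {1,2,3,4,5,6,7,9}; box has {2,3,4,6,9} → only 8 remains.
E6 = 8: row 6 has {1,4,6,9}; col 5 has {1,2,3,6,7,9}; box has {1,2,3,5,6,7} → only 8 remains.
H6 = 7: row 6 has {1,4,6,8,9}; col 8 has {1,2,5,9}; box has {2,3,4,6,8,9} → only 7 remains.
A7 = 8: row 7 has {1,2,4,5,6}; col 1 has {5,6,7,9}; box has {1,3,4,7,9} → only 8 remains.
D7 = 7: row 7 has {1,2,4,5,6,8}; col 4 has {2,3,4,5,6}; box has {1,2,3,4,5,6,9} → only 7 remains.
G7 = 9: row 7 has {1,2,4,5,6,7,8}; col 7 has {3,6}; box has {1,2,5} → only 9 remains.
H7 = 3: row 7 has {1,2,4,5,6,7,8,9}; col 8 has {1,2,5,7,9}; box has {1,2,5,9} → only 3 remains.
D8 = 8: row 8 has {1,2,3,9}; col 4 has {2,3,4,5,6,7}; box has {1,2,3,4,5,6,7,9} → only 8 remains.
A9 = 2: row 9 has {1,3,4,5,7,9}; col 1 has {5,6,7,8,9}; box has {1,3,4,7,8,9} → only 2 remains.
G9 = 8: row 9 has {1,2,3,4,5,7,9}; col 7 has {3,6,9}; box has {1,2,3,5,9} → only 8 remains.
H9 = 6: row 9 has {1,2,3,4,5,7,8,9}; col 8 has {1,2,3,5,7,9}; box has {1,2,3,5,8,9} → only 6 remains.
G1 = 4: row 1 has {2,5,6,7,8,9}; col 7 has {3,6,8,9}; box has {1,3,5,6,7,9} → only 4 remains.
D2 = 1: row 2 has {3,6}; col 4 has {2,3,4,5,6,7,8}; box has {2,3,6,9} → only 1 remains.
G2 = 2: row 2 has {1,3,6}; col 7 has {3,4,6,8,9}; box has {1,3,4,5,6,7,9} → only 2 remains.
H2 = 8: row 2 has {1,2,3,6}; col 8 has {1,2,3,5,6,7,9}; box has {1,2,3,4,5,6,7,9} → only 8 remains.
E3 = 4: row 3 has {1,3,5,6,9}; col 5 has {1,2,3,6,7,8,9}; box has {1,2,3,6,9} → only 4 remains.
D4 = 9: row 4 has {2,3,6,7}; col 4 has {1,2,3,4,5,6,7,8}; box has {1,2,3,5,6,7,8} → only 9 remains.
F4 = 4: row 4 has {2,3,6,7,9}; col 6 has {1,2,3,5,6,9}; box has {1,2,3,5,6,7,8,9} → only 4 remains.
A6 = 3: row 6 has {1,4,6,7,8,9}; col 1 has {2,5,6,7,8,9}; box has {7,9} → only 3 remains.
G6 = 5: row 6 has {1,3,4,6,7,8,9}; col 7 has {2,3,4,6,8,9}; box has {2,3,4,6,7,8,9} → only 5 remains.
G8 = 7: row 8 has {1,2,3,8,9}; col 7 has {2,3,4,5,6,8,9}; box has {1,2,3,5,6,8,9} → only 7 remains.
H8 = 4: row 8 has {1,2,3,7,8,9}; col 8 has {1,2,3,5,6,7,8,9}; box has {1,2,3,5,6,7,8,9} → only 4 remains.
A1 = 1: row 1 has {2,4,5,6,7,8,9}; col 1 has {2,3,5,6,7,8,9}; box has {5,6,8} → only 1 remains.
C1 = 3: row 1 has {1,2,4,5,6,7,8,9}; col 3 has {1,7,9}; box has {1,5,6,8} → only 3 remains.
C2 = 4: row 2 has {1,2,3,6,8}; col 3 has {1,3,7,9}; box has {1,3,5,6,8} → only 4 remains.
E2 = 5: row 2 has {1,2,3,4,6,8}; col 5 has {1,2,3,4,6,7,8,9}; box has {1,2,3,4,6,9} → only 5 remains.
F2 = 7: row 2 has {1,2,3,4,5,6,8}; col 6 has {1,2,3,4,5,6,9}; box has {1,2,3,4,5,6,9} → only 7 remains.
C3 = 2: row 3 has {1,3,4,5,6,9}; col 3 has {1,3,4,7,9}; box has {1,3,4,5,6,8} → only 2 remains.
F3 = 8: row 3 has {1,2,3,4,5,6,9}; col 6 has {1,2,3,4,5,6,7,9}; box has {1,2,3,4,5,6,7,9} → only 8 remains.
G4 = 1: row 4 has {2,3,4,6,7,9}; col 7 has {2,3,4,5,6,7,8,9}; box has {2,3,4,5,6,7,8,9} → only 1 remains.
A5 = 4: row 5 has {2,3,5,7,8,9}; col 1 has {1,2,3,5,6,7,8,9}; box has {3,7,9} → only 4 remains.
C5 = 6: row 5 has {2,3,4,5,7,8,9}; col 3 has {1,2,3,4,7,9}; box has {3,4,7,9} → only 6 remains.
B6 = 2: row 6 has {1,3,4,5,6,7,8,9}; col 2 has {3,4,8}; box has {3,4,6,7,9} → only 2 remains.
C8 = 5: row 8 has {1,2,3,4,7,8,9}; col 3 has {1,2,3,4,6,7,9}; box has {1,2,3,4,7,8,9} → only 5 remains.
B2 = 9: row 2 has {1,2,3,4,5,6,7,8}; col 2 has {2,3,4,8}; box has {1,2,3,4,5,6,8} → only 9 remains.
B3 = 7: row 3 has {1,2,3,4,5,6,8,9}; col 2 has {2,3,4,8,9}; box has {1,2,3,4,5,6,8,9} → only 7 remains.
B4 = 5: row 4 has {1,2,3,4,6,7,9}; col 2 has {2,3,4,7,8,9}; box has {2,3,4,6,7,9} → only 5 remains.
C4 = 8: row 4 has {1,2,3,4,5,6,7,9}; col 3 has {1,2,3,4,5,6,7,9}; box has {2,3,4,5,6,7,9} → only 8 remains.
B5 = 1: row 5 has {2,3,4,5,6,7,8,9}; col 2 has {2,3,4,5,7,8,9}; box has {2,3,4,5,6,7,8,9} → only 1 remains.

416572398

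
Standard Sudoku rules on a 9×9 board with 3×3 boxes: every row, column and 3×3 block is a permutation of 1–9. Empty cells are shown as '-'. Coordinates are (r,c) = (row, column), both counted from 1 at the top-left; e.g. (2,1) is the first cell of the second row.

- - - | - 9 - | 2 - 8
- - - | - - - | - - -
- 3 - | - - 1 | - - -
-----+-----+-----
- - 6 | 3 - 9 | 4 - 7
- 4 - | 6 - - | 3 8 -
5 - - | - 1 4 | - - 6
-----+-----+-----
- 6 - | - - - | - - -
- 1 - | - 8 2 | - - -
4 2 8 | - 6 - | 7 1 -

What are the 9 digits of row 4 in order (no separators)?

(4,2) = 8: row 4 has {3,4,6,7,9}; col 2 has {1,2,3,4,6}; box has {4,5,6} → only 8 remains.
(6,7) = 9: row 6 has {1,4,5,6}; col 7 has {2,3,4,7}; box has {3,4,6,7,8} → only 9 remains.
(6,8) = 2: row 6 has {1,4,5,6,9}; col 8 has {1,8}; box has {3,4,6,7,8,9} → only 2 remains.
(4,8) = 5: row 4 has {3,4,6,7,8,9}; col 8 has {1,2,8}; box has {2,3,4,6,7,8,9} → only 5 remains.
(5,9) = 1: row 5 has {3,4,6,8}; col 9 has {6,7,8}; box has {2,3,4,5,6,7,8,9} → only 1 remains.
(6,2) = 7: row 6 has {1,2,4,5,6,9}; col 2 has {1,2,3,4,6,8}; box has {4,5,6,8} → only 7 remains.
(6,3) = 3: row 6 has {1,2,4,5,6,7,9}; col 3 has {6,8}; box has {4,5,6,7,8} → only 3 remains.
(6,4) = 8: row 6 has {1,2,3,4,5,6,7,9}; col 4 has {3,6}; box has {1,3,4,6,9} → only 8 remains.
(1,2) = 5: row 1 has {2,8,9}; col 2 has {1,2,3,4,6,7,8}; box has {3} → only 5 remains.
(2,2) = 9: row 2 has {}; col 2 has {1,2,3,4,5,6,7,8}; box has {3,5} → only 9 remains.
(4,5) = 2: row 4 has {3,4,5,6,7,8,9}; col 5 has {1,6,8,9}; box has {1,3,4,6,8,9} → only 2 remains.
(4,1) = 1: row 4 has {2,3,4,5,6,7,8,9}; col 1 has {4,5}; box has {3,4,5,6,7,8} → only 1 remains.

186329457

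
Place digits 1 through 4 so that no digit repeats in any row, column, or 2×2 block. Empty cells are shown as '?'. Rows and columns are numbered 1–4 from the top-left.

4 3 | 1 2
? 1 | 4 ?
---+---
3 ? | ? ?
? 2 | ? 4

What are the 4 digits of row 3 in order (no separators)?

3421

R2C1 = 2 (sole candidate).
R2C4 = 3 (sole candidate).
R3C2 = 4: row 3 has {3}; col 2 has {1,2,3}; box has {2,3} → only 4 remains.
R3C3 = 2: row 3 has {3,4}; col 3 has {1,4}; box has {4} → only 2 remains.
R3C4 = 1: row 3 has {2,3,4}; col 4 has {2,3,4}; box has {2,4} → only 1 remains.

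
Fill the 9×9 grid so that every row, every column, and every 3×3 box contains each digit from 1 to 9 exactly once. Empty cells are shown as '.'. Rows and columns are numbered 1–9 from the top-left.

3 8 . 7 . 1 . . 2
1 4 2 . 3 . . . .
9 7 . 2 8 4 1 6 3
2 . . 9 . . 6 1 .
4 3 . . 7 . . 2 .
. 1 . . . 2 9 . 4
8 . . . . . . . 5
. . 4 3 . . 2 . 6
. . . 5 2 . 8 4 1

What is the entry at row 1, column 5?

9

row 2, column 4 = 6: row 2 has {1,2,3,4}; col 4 has {2,3,5,7,9}; box has {1,2,3,4,7,8} → only 6 remains.
row 3, column 3 = 5: row 3 has {1,2,3,4,6,7,8,9}; col 3 has {2,4}; box has {1,2,3,4,7,8,9} → only 5 remains.
row 4, column 2 = 5: row 4 has {1,2,6,9}; col 2 has {1,3,4,7,8}; box has {1,2,3,4} → only 5 remains.
row 4, column 5 = 4: row 4 has {1,2,5,6,9}; col 5 has {2,3,7,8}; box has {2,7,9} → only 4 remains.
row 5, column 7 = 5: row 5 has {2,3,4,7}; col 7 has {1,2,6,8,9}; box has {1,2,4,6,9} → only 5 remains.
row 5, column 9 = 8: row 5 has {2,3,4,5,7}; col 9 has {1,2,3,4,5,6}; box has {1,2,4,5,6,9} → only 8 remains.
row 6, column 4 = 8: row 6 has {1,2,4,9}; col 4 has {2,3,5,6,7,9}; box has {2,4,7,9} → only 8 remains.
row 8, column 2 = 9: row 8 has {2,3,4,6}; col 2 has {1,3,4,5,7,8}; box has {4,8} → only 9 remains.
row 8, column 5 = 1: row 8 has {2,3,4,6,9}; col 5 has {2,3,4,7,8}; box has {2,3,5} → only 1 remains.
row 8, column 8 = 7: row 8 has {1,2,3,4,6,9}; col 8 has {1,2,4,6}; box has {1,2,4,5,6,8} → only 7 remains.
row 9, column 2 = 6: row 9 has {1,2,4,5,8}; col 2 has {1,3,4,5,7,8,9}; box has {4,8,9} → only 6 remains.
row 1, column 3 = 6: row 1 has {1,2,3,7,8}; col 3 has {2,4,5}; box has {1,2,3,4,5,7,8,9} → only 6 remains.
row 1, column 7 = 4: row 1 has {1,2,3,6,7,8}; col 7 has {1,2,5,6,8,9}; box has {1,2,3,6} → only 4 remains.
row 2, column 7 = 7: row 2 has {1,2,3,4,6}; col 7 has {1,2,4,5,6,8,9}; box has {1,2,3,4,6} → only 7 remains.
row 2, column 9 = 9: row 2 has {1,2,3,4,6,7}; col 9 has {1,2,3,4,5,6,8}; box has {1,2,3,4,6,7} → only 9 remains.
row 4, column 6 = 3: row 4 has {1,2,4,5,6,9}; col 6 has {1,2,4}; box has {2,4,7,8,9} → only 3 remains.
row 4, column 9 = 7: row 4 has {1,2,3,4,5,6,9}; col 9 has {1,2,3,4,5,6,8,9}; box has {1,2,4,5,6,8,9} → only 7 remains.
row 5, column 3 = 9: row 5 has {2,3,4,5,7,8}; col 3 has {2,4,5,6}; box has {1,2,3,4,5} → only 9 remains.
row 5, column 4 = 1: row 5 has {2,3,4,5,7,8,9}; col 4 has {2,3,5,6,7,8,9}; box has {2,3,4,7,8,9} → only 1 remains.
row 5, column 6 = 6: row 5 has {1,2,3,4,5,7,8,9}; col 6 has {1,2,3,4}; box has {1,2,3,4,7,8,9} → only 6 remains.
row 6, column 3 = 7: row 6 has {1,2,4,8,9}; col 3 has {2,4,5,6,9}; box has {1,2,3,4,5,9} → only 7 remains.
row 6, column 5 = 5: row 6 has {1,2,4,7,8,9}; col 5 has {1,2,3,4,7,8}; box has {1,2,3,4,6,7,8,9} → only 5 remains.
row 6, column 8 = 3: row 6 has {1,2,4,5,7,8,9}; col 8 has {1,2,4,6,7}; box has {1,2,4,5,6,7,8,9} → only 3 remains.
row 7, column 2 = 2: row 7 has {5,8}; col 2 has {1,3,4,5,6,7,8,9}; box has {4,6,8,9} → only 2 remains.
row 7, column 4 = 4: row 7 has {2,5,8}; col 4 has {1,2,3,5,6,7,8,9}; box has {1,2,3,5} → only 4 remains.
row 7, column 7 = 3: row 7 has {2,4,5,8}; col 7 has {1,2,4,5,6,7,8,9}; box has {1,2,4,5,6,7,8} → only 3 remains.
row 7, column 8 = 9: row 7 has {2,3,4,5,8}; col 8 has {1,2,3,4,6,7}; box has {1,2,3,4,5,6,7,8} → only 9 remains.
row 8, column 1 = 5: row 8 has {1,2,3,4,6,7,9}; col 1 has {1,2,3,4,8,9}; box has {2,4,6,8,9} → only 5 remains.
row 8, column 6 = 8: row 8 has {1,2,3,4,5,6,7,9}; col 6 has {1,2,3,4,6}; box has {1,2,3,4,5} → only 8 remains.
row 9, column 1 = 7: row 9 has {1,2,4,5,6,8}; col 1 has {1,2,3,4,5,8,9}; box has {2,4,5,6,8,9} → only 7 remains.
row 9, column 3 = 3: row 9 has {1,2,4,5,6,7,8}; col 3 has {2,4,5,6,7,9}; box has {2,4,5,6,7,8,9} → only 3 remains.
row 9, column 6 = 9: row 9 has {1,2,3,4,5,6,7,8}; col 6 has {1,2,3,4,6,8}; box has {1,2,3,4,5,8} → only 9 remains.
row 1, column 5 = 9: row 1 has {1,2,3,4,6,7,8}; col 5 has {1,2,3,4,5,7,8}; box has {1,2,3,4,6,7,8} → only 9 remains.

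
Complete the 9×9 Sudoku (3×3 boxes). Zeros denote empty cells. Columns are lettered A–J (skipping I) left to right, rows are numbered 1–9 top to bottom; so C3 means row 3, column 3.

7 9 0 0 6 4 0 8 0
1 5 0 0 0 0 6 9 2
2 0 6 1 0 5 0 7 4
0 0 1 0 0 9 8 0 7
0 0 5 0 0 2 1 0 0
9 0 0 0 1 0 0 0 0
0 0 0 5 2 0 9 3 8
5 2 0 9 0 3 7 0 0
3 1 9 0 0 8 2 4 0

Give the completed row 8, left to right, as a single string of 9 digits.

C1 = 3: row 1 has {4,6,7,8,9}; col 3 has {1,5,6,9}; box has {1,2,5,6,7,9} → only 3 remains.
D1 = 2: row 1 has {3,4,6,7,8,9}; col 4 has {1,5,9}; box has {1,4,5,6} → only 2 remains.
G1 = 5: row 1 has {2,3,4,6,7,8,9}; col 7 has {1,2,6,7,8,9}; box has {2,4,6,7,8,9} → only 5 remains.
J1 = 1: row 1 has {2,3,4,5,6,7,8,9}; col 9 has {2,4,7,8}; box has {2,4,5,6,7,8,9} → only 1 remains.
F2 = 7: row 2 has {1,2,5,6,9}; col 6 has {2,3,4,5,8,9}; box has {1,2,4,5,6} → only 7 remains.
B3 = 8: row 3 has {1,2,4,5,6,7}; col 2 has {1,2,5,9}; box has {1,2,3,5,6,7,9} → only 8 remains.
G3 = 3: row 3 has {1,2,4,5,6,7,8}; col 7 has {1,2,5,6,7,8,9}; box has {1,2,4,5,6,7,8,9} → only 3 remains.
H5 = 6: row 5 has {1,2,5}; col 8 has {3,4,7,8,9}; box has {1,7,8} → only 6 remains.
F6 = 6: row 6 has {1,9}; col 6 has {2,3,4,5,7,8,9}; box has {1,2,9} → only 6 remains.
G6 = 4: row 6 has {1,6,9}; col 7 has {1,2,3,5,6,7,8,9}; box has {1,6,7,8} → only 4 remains.
F7 = 1: row 7 has {2,3,5,8,9}; col 6 has {2,3,4,5,6,7,8,9}; box has {2,3,5,8,9} → only 1 remains.
E8 = 4: row 8 has {2,3,5,7,9}; col 5 has {1,2,6}; box has {1,2,3,5,8,9} → only 4 remains.
H8 = 1: row 8 has {2,3,4,5,7,9}; col 8 has {3,4,6,7,8,9}; box has {2,3,4,7,8,9} → only 1 remains.
J8 = 6: row 8 has {1,2,3,4,5,7,9}; col 9 has {1,2,4,7,8}; box has {1,2,3,4,7,8,9} → only 6 remains.
E9 = 7: row 9 has {1,2,3,4,8,9}; col 5 has {1,2,4,6}; box has {1,2,3,4,5,8,9} → only 7 remains.
J9 = 5: row 9 has {1,2,3,4,7,8,9}; col 9 has {1,2,4,6,7,8}; box has {1,2,3,4,6,7,8,9} → only 5 remains.
C2 = 4: row 2 has {1,2,5,6,7,9}; col 3 has {1,3,5,6,9}; box has {1,2,3,5,6,7,8,9} → only 4 remains.
E3 = 9: row 3 has {1,2,3,4,5,6,7,8}; col 5 has {1,2,4,6,7}; box has {1,2,4,5,6,7} → only 9 remains.
J6 = 3: row 6 has {1,4,6,9}; col 9 has {1,2,4,5,6,7,8}; box has {1,4,6,7,8} → only 3 remains.
C7 = 7: row 7 has {1,2,3,5,8,9}; col 3 has {1,3,4,5,6,9}; box has {1,2,3,5,9} → only 7 remains.
C8 = 8: row 8 has {1,2,3,4,5,6,7,9}; col 3 has {1,3,4,5,6,7,9}; box has {1,2,3,5,7,9} → only 8 remains.

528943716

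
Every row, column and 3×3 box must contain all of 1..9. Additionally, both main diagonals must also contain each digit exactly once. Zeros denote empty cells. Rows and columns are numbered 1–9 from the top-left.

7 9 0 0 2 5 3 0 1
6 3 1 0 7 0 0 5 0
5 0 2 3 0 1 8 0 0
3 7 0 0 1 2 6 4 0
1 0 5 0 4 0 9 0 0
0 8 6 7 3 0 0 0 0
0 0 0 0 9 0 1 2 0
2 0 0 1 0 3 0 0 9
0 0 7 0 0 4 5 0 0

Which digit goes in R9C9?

6

R1C8 = 6 (sole candidate).
R3C2 = 4 (sole candidate).
R3C5 = 6 (sole candidate).
R3C9 = 7 (sole candidate).
R4C3 = 9 (sole candidate).
R5C2 = 2 (sole candidate).
R6C1 = 4 (sole candidate).
R6C6 = 9 (sole candidate).
R6C7 = 2 (sole candidate).
R6C8 = 1 (sole candidate).
R6C9 = 5 (sole candidate).
R7C1 = 8 (sole candidate).
R7C3 = 3 (sole candidate).
R8C2 = 6 (sole candidate).
R8C3 = 4 (sole candidate).
R8C7 = 7 (sole candidate).
R8C8 = 8 (sole candidate).
R9C1 = 9 (sole candidate).
R9C2 = 1 (sole candidate).
R9C5 = 8 (sole candidate).
R9C8 = 3 (sole candidate).
R9C9 = 6: row 9 has {1,3,4,5,7,8,9}; col 9 has {1,5,7,9}; box has {1,2,3,5,7,8,9}; main diagonal has {1,2,3,4,7,8,9} → only 6 remains.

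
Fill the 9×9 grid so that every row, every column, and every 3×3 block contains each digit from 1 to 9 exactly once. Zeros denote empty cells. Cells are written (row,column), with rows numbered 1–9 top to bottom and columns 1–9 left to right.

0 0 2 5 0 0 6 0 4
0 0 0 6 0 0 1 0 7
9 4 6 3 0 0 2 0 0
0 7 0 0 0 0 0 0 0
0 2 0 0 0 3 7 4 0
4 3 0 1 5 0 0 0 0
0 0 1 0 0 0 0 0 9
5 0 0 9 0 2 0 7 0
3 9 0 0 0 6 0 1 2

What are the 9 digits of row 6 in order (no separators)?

(2,1) = 8 (sole candidate).
(2,2) = 5 (sole candidate).
(2,3) = 3 (sole candidate).
(2,8) = 9 (sole candidate).
(5,4) = 8 (sole candidate).
(1,2) = 1 (sole candidate).
(2,6) = 4 (sole candidate).
(4,6) = 9 (sole candidate).
(5,5) = 6 (sole candidate).
(6,6) = 7: row 6 has {1,3,4,5}; col 6 has {2,3,4,6,9}; box has {1,3,5,6,8,9} → only 7 remains.
(1,1) = 7 (sole candidate).
(1,6) = 8 (sole candidate).
(1,8) = 3 (sole candidate).
(2,5) = 2 (sole candidate).
(3,6) = 1 (sole candidate).
(4,5) = 4 (sole candidate).
(5,1) = 1 (sole candidate).
(5,9) = 5 (sole candidate).
(7,6) = 5 (sole candidate).
(1,5) = 9 (sole candidate).
(3,5) = 7 (sole candidate).
(3,9) = 8 (sole candidate).
(4,1) = 6 (sole candidate).
(4,4) = 2 (sole candidate).
(4,8) = 8 (sole candidate).
(5,3) = 9 (sole candidate).
(6,3) = 8: row 6 has {1,3,4,5,7}; col 3 has {1,2,3,6,9}; box has {1,2,3,4,6,7,9} → only 8 remains.
(6,7) = 9: row 6 has {1,3,4,5,7,8}; col 7 has {1,2,6,7}; box has {4,5,7,8} → only 9 remains.
(6,9) = 6: row 6 has {1,3,4,5,7,8,9}; col 9 has {2,4,5,7,8,9}; box has {4,5,7,8,9} → only 6 remains.
(7,1) = 2 (sole candidate).
(7,8) = 6 (sole candidate).
(8,3) = 4 (sole candidate).
(8,9) = 3 (sole candidate).
(9,3) = 7 (sole candidate).
(9,4) = 4 (sole candidate).
(9,5) = 8 (sole candidate).
(9,7) = 5 (sole candidate).
(3,8) = 5 (sole candidate).
(4,3) = 5 (sole candidate).
(4,7) = 3 (sole candidate).
(4,9) = 1 (sole candidate).
(6,8) = 2: row 6 has {1,3,4,5,6,7,8,9}; col 8 has {1,3,4,5,6,7,8,9}; box has {1,3,4,5,6,7,8,9} → only 2 remains.

438157926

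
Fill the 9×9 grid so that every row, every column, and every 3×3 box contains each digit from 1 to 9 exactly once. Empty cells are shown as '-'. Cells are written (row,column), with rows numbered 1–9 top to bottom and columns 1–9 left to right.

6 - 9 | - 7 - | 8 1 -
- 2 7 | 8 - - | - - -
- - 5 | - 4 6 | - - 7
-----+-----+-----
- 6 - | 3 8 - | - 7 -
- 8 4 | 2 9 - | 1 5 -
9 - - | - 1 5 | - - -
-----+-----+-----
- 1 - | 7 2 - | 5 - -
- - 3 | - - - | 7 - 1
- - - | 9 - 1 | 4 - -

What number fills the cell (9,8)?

(1,4) = 5: row 1 has {1,6,7,8,9}; col 4 has {2,3,7,8,9}; box has {4,6,7,8} → only 5 remains.
(2,5) = 3: row 2 has {2,7,8}; col 5 has {1,2,4,7,8,9}; box has {4,5,6,7,8} → only 3 remains.
(2,6) = 9: row 2 has {2,3,7,8}; col 6 has {1,5,6}; box has {3,4,5,6,7,8} → only 9 remains.
(2,7) = 6: row 2 has {2,3,7,8,9}; col 7 has {1,4,5,7,8}; box has {1,7,8} → only 6 remains.
(2,8) = 4: row 2 has {2,3,6,7,8,9}; col 8 has {1,5,7}; box has {1,6,7,8} → only 4 remains.
(2,9) = 5: row 2 has {2,3,4,6,7,8,9}; col 9 has {1,7}; box has {1,4,6,7,8} → only 5 remains.
(3,2) = 3: row 3 has {4,5,6,7}; col 2 has {1,2,6,8}; box has {2,5,6,7,9} → only 3 remains.
(3,4) = 1: row 3 has {3,4,5,6,7}; col 4 has {2,3,5,7,8,9}; box has {3,4,5,6,7,8,9} → only 1 remains.
(4,6) = 4: row 4 has {3,6,7,8}; col 6 has {1,5,6,9}; box has {1,2,3,5,8,9} → only 4 remains.
(5,6) = 7: row 5 has {1,2,4,5,8,9}; col 6 has {1,4,5,6,9}; box has {1,2,3,4,5,8,9} → only 7 remains.
(6,2) = 7: row 6 has {1,5,9}; col 2 has {1,2,3,6,8}; box has {4,6,8,9} → only 7 remains.
(6,3) = 2: row 6 has {1,5,7,9}; col 3 has {3,4,5,7,9}; box has {4,6,7,8,9} → only 2 remains.
(6,4) = 6: row 6 has {1,2,5,7,9}; col 4 has {1,2,3,5,7,8,9}; box has {1,2,3,4,5,7,8,9} → only 6 remains.
(6,7) = 3: row 6 has {1,2,5,6,7,9}; col 7 has {1,4,5,6,7,8}; box has {1,5,7} → only 3 remains.
(6,8) = 8: row 6 has {1,2,3,5,6,7,9}; col 8 has {1,4,5,7}; box has {1,3,5,7} → only 8 remains.
(6,9) = 4: row 6 has {1,2,3,5,6,7,8,9}; col 9 has {1,5,7}; box has {1,3,5,7,8} → only 4 remains.
(8,4) = 4: row 8 has {1,3,7}; col 4 has {1,2,3,5,6,7,8,9}; box has {1,2,7,9} → only 4 remains.
(8,6) = 8: row 8 has {1,3,4,7}; col 6 has {1,4,5,6,7,9}; box has {1,2,4,7,9} → only 8 remains.
(9,2) = 5: row 9 has {1,4,9}; col 2 has {1,2,3,6,7,8}; box has {1,3} → only 5 remains.
(9,5) = 6: row 9 has {1,4,5,9}; col 5 has {1,2,3,4,7,8,9}; box has {1,2,4,7,8,9} → only 6 remains.
(1,2) = 4: row 1 has {1,5,6,7,8,9}; col 2 has {1,2,3,5,6,7,8}; box has {2,3,5,6,7,9} → only 4 remains.
(1,6) = 2: row 1 has {1,4,5,6,7,8,9}; col 6 has {1,4,5,6,7,8,9}; box has {1,3,4,5,6,7,8,9} → only 2 remains.
(1,9) = 3: row 1 has {1,2,4,5,6,7,8,9}; col 9 has {1,4,5,7}; box has {1,4,5,6,7,8} → only 3 remains.
(2,1) = 1: row 2 has {2,3,4,5,6,7,8,9}; col 1 has {6,9}; box has {2,3,4,5,6,7,9} → only 1 remains.
(3,1) = 8: row 3 has {1,3,4,5,6,7}; col 1 has {1,6,9}; box has {1,2,3,4,5,6,7,9} → only 8 remains.
(4,1) = 5: row 4 has {3,4,6,7,8}; col 1 has {1,6,8,9}; box has {2,4,6,7,8,9} → only 5 remains.
(4,3) = 1: row 4 has {3,4,5,6,7,8}; col 3 has {2,3,4,5,7,9}; box has {2,4,5,6,7,8,9} → only 1 remains.
(5,1) = 3: row 5 has {1,2,4,5,7,8,9}; col 1 has {1,5,6,8,9}; box has {1,2,4,5,6,7,8,9} → only 3 remains.
(5,9) = 6: row 5 has {1,2,3,4,5,7,8,9}; col 9 has {1,3,4,5,7}; box has {1,3,4,5,7,8} → only 6 remains.
(7,1) = 4: row 7 has {1,2,5,7}; col 1 has {1,3,5,6,8,9}; box has {1,3,5} → only 4 remains.
(7,6) = 3: row 7 has {1,2,4,5,7}; col 6 has {1,2,4,5,6,7,8,9}; box has {1,2,4,6,7,8,9} → only 3 remains.
(8,1) = 2: row 8 has {1,3,4,7,8}; col 1 has {1,3,4,5,6,8,9}; box has {1,3,4,5} → only 2 remains.
(8,2) = 9: row 8 has {1,2,3,4,7,8}; col 2 has {1,2,3,4,5,6,7,8}; box has {1,2,3,4,5} → only 9 remains.
(8,5) = 5: row 8 has {1,2,3,4,7,8,9}; col 5 has {1,2,3,4,6,7,8,9}; box has {1,2,3,4,6,7,8,9} → only 5 remains.
(8,8) = 6: row 8 has {1,2,3,4,5,7,8,9}; col 8 has {1,4,5,7,8}; box has {1,4,5,7} → only 6 remains.
(9,1) = 7: row 9 has {1,4,5,6,9}; col 1 has {1,2,3,4,5,6,8,9}; box has {1,2,3,4,5,9} → only 7 remains.
(9,3) = 8: row 9 has {1,4,5,6,7,9}; col 3 has {1,2,3,4,5,7,9}; box has {1,2,3,4,5,7,9} → only 8 remains.
(9,9) = 2: row 9 has {1,4,5,6,7,8,9}; col 9 has {1,3,4,5,6,7}; box has {1,4,5,6,7} → only 2 remains.
(4,9) = 9: row 4 has {1,3,4,5,6,7,8}; col 9 has {1,2,3,4,5,6,7}; box has {1,3,4,5,6,7,8} → only 9 remains.
(7,3) = 6: row 7 has {1,2,3,4,5,7}; col 3 has {1,2,3,4,5,7,8,9}; box has {1,2,3,4,5,7,8,9} → only 6 remains.
(7,8) = 9: row 7 has {1,2,3,4,5,6,7}; col 8 has {1,4,5,6,7,8}; box has {1,2,4,5,6,7} → only 9 remains.
(7,9) = 8: row 7 has {1,2,3,4,5,6,7,9}; col 9 has {1,2,3,4,5,6,7,9}; box has {1,2,4,5,6,7,9} → only 8 remains.
(9,8) = 3: row 9 has {1,2,4,5,6,7,8,9}; col 8 has {1,4,5,6,7,8,9}; box has {1,2,4,5,6,7,8,9} → only 3 remains.

3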